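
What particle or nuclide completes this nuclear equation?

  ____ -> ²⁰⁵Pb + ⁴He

Conserve mass number: A = 205 + 4, so A = 209.
Conserve atomic number: Z = 82 + 2, so Z = 84.
Z = 84 is polonium, so the species is ²⁰⁹Po.

Po-209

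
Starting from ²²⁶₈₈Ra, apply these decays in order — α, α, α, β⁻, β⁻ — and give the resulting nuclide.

Start: (A, Z) = (226, 88).
After α: (222, 86).
After α: (218, 84).
After α: (214, 82).
After β⁻: (214, 83).
After β⁻: (214, 84).
Z = 84 is polonium.

Po-214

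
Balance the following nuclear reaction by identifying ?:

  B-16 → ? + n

B-15

Conserve mass number: 16 = A + 1, so A = 15.
Conserve atomic number: 5 = Z + 0, so Z = 5.
Z = 5 is boron, so the species is B-15.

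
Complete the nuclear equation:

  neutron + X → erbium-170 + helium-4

Yb-173

Conserve mass number: 1 + A = 170 + 4, so A = 173.
Conserve atomic number: 0 + Z = 68 + 2, so Z = 70.
Z = 70 is ytterbium, so the species is ytterbium-173.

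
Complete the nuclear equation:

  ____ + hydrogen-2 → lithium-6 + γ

alpha particle

Conserve mass number: A + 2 = 6 + 0, so A = 4.
Conserve atomic number: Z + 1 = 3 + 0, so Z = 2.
A = 4 and Z = 2 is helium-4 — an alpha particle.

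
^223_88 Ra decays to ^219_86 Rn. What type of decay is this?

alpha decay

ΔA = 219 − 223 = -4; ΔZ = 86 − 88 = -2.
A drops by 4 and Z drops by 2 — the signature of alpha emission.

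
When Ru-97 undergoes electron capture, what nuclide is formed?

Tc-97

Electron capture: mass number changes by +0, atomic number by -1.
A: 97 = 97; Z: 44 − 1 = 43.
Z = 43 is technetium, so the daughter is Tc-97.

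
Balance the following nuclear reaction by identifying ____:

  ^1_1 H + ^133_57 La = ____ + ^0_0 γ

Ce-134

Conserve mass number: 1 + 133 = A + 0, so A = 134.
Conserve atomic number: 1 + 57 = Z + 0, so Z = 58.
Z = 58 is cerium, so the species is ^134_58 Ce.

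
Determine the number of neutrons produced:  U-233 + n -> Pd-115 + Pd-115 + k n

4

Conserve mass number: 234 = 115 + 115 + k, so k = 234 − 230 = 4.
Check atomic number: 92 = 46 + 46 + 0 = 92. ✓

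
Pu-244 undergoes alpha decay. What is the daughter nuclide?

Alpha decay: mass number changes by -4, atomic number by -2.
A: 244 − 4 = 240; Z: 94 − 2 = 92.
Z = 92 is uranium, so the daughter is U-240.

U-240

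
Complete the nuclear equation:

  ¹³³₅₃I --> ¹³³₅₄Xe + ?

beta-minus particle

Conserve mass number: 133 = 133 + A, so A = 0.
Conserve atomic number: 53 = 54 + Z, so Z = -1.
A = 0 and Z = -1 is ⁰₋₁e — a beta-minus particle.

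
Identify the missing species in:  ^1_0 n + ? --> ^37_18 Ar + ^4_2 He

Ca-40

Conserve mass number: 1 + A = 37 + 4, so A = 40.
Conserve atomic number: 0 + Z = 18 + 2, so Z = 20.
Z = 20 is calcium, so the species is ^40_20 Ca.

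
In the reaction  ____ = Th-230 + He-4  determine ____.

Conserve mass number: A = 230 + 4, so A = 234.
Conserve atomic number: Z = 90 + 2, so Z = 92.
Z = 92 is uranium, so the species is U-234.

U-234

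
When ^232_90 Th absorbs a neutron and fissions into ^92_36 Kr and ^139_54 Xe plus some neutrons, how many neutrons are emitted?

Conserve mass number: 233 = 92 + 139 + k, so k = 233 − 231 = 2.
Check atomic number: 90 = 36 + 54 + 0 = 90. ✓

2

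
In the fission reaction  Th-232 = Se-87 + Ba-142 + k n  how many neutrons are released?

3

Conserve mass number: 232 = 87 + 142 + k, so k = 232 − 229 = 3.
Check atomic number: 90 = 34 + 56 + 0 = 90. ✓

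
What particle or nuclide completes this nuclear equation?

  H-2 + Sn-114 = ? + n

Conserve mass number: 2 + 114 = A + 1, so A = 115.
Conserve atomic number: 1 + 50 = Z + 0, so Z = 51.
Z = 51 is antimony, so the species is Sb-115.

Sb-115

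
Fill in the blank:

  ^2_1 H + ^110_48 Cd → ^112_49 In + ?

Conserve mass number: 2 + 110 = 112 + A, so A = 0.
Conserve atomic number: 1 + 48 = 49 + Z, so Z = 0.
A = 0 and Z = 0 is ^0_0 γ — a gamma ray.

gamma ray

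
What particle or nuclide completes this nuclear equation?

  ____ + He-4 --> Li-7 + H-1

alpha particle

Conserve mass number: A + 4 = 7 + 1, so A = 4.
Conserve atomic number: Z + 2 = 3 + 1, so Z = 2.
A = 4 and Z = 2 is He-4 — an alpha particle.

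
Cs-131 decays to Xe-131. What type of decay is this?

ΔA = 131 − 131 = 0; ΔZ = 54 − 55 = -1.
A is unchanged and Z drops by 1 — a proton has become a neutron (β⁺ emission or electron capture).

beta-plus decay or electron capture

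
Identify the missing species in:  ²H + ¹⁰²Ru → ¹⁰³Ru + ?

Conserve mass number: 2 + 102 = 103 + A, so A = 1.
Conserve atomic number: 1 + 44 = 44 + Z, so Z = 1.
A = 1 and Z = 1 is ¹H — a proton.

proton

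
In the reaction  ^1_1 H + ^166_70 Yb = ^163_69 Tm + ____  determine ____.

Conserve mass number: 1 + 166 = 163 + A, so A = 4.
Conserve atomic number: 1 + 70 = 69 + Z, so Z = 2.
A = 4 and Z = 2 is ^4_2 He — an alpha particle.

alpha particle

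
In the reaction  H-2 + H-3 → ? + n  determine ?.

Conserve mass number: 2 + 3 = A + 1, so A = 4.
Conserve atomic number: 1 + 1 = Z + 0, so Z = 2.
A = 4 and Z = 2 is He-4 — an alpha particle.

He-4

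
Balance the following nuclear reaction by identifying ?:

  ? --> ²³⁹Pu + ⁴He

Conserve mass number: A = 239 + 4, so A = 243.
Conserve atomic number: Z = 94 + 2, so Z = 96.
Z = 96 is curium, so the species is ²⁴³Cm.

Cm-243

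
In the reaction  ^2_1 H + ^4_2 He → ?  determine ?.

Conserve mass number: 2 + 4 = A, so A = 6.
Conserve atomic number: 1 + 2 = Z, so Z = 3.
Z = 3 is lithium, so the species is ^6_3 Li.

Li-6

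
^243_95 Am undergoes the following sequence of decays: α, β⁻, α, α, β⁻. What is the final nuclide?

Pa-231

Start: (A, Z) = (243, 95).
After α: (239, 93).
After β⁻: (239, 94).
After α: (235, 92).
After α: (231, 90).
After β⁻: (231, 91).
Z = 91 is protactinium.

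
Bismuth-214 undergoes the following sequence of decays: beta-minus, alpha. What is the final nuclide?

Start: (A, Z) = (214, 83).
After β⁻: (214, 84).
After α: (210, 82).
Z = 82 is lead.

Pb-210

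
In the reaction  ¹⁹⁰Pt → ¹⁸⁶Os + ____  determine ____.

alpha particle

Conserve mass number: 190 = 186 + A, so A = 4.
Conserve atomic number: 78 = 76 + Z, so Z = 2.
A = 4 and Z = 2 is ⁴He — an alpha particle.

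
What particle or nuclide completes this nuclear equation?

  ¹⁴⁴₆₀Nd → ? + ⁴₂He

Ce-140

Conserve mass number: 144 = A + 4, so A = 140.
Conserve atomic number: 60 = Z + 2, so Z = 58.
Z = 58 is cerium, so the species is ¹⁴⁰₅₈Ce.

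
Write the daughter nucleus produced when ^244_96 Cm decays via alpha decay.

Alpha decay: mass number changes by -4, atomic number by -2.
A: 244 − 4 = 240; Z: 96 − 2 = 94.
Z = 94 is plutonium, so the daughter is ^240_94 Pu.

Pu-240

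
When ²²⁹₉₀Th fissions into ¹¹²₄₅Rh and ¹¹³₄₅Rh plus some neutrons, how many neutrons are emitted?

Conserve mass number: 229 = 112 + 113 + k, so k = 229 − 225 = 4.
Check atomic number: 90 = 45 + 45 + 0 = 90. ✓

4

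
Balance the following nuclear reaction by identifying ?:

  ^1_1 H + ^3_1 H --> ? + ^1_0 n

Conserve mass number: 1 + 3 = A + 1, so A = 3.
Conserve atomic number: 1 + 1 = Z + 0, so Z = 2.
Z = 2 is helium, so the species is ^3_2 He.

He-3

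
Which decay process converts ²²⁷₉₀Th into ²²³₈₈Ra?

ΔA = 223 − 227 = -4; ΔZ = 88 − 90 = -2.
A drops by 4 and Z drops by 2 — the signature of alpha emission.

alpha decay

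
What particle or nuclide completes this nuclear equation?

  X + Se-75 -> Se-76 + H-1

Conserve mass number: A + 75 = 76 + 1, so A = 2.
Conserve atomic number: Z + 34 = 34 + 1, so Z = 1.
A = 2 and Z = 1 is H-2 — a deuteron.

deuteron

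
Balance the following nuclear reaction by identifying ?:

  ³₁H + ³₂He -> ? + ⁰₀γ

Li-6

Conserve mass number: 3 + 3 = A + 0, so A = 6.
Conserve atomic number: 1 + 2 = Z + 0, so Z = 3.
Z = 3 is lithium, so the species is ⁶₃Li.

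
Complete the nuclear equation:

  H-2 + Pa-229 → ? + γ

U-231

Conserve mass number: 2 + 229 = A + 0, so A = 231.
Conserve atomic number: 1 + 91 = Z + 0, so Z = 92.
Z = 92 is uranium, so the species is U-231.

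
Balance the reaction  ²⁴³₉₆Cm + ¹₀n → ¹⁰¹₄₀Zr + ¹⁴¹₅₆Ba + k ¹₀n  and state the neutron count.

Conserve mass number: 244 = 101 + 141 + k, so k = 244 − 242 = 2.
Check atomic number: 96 = 40 + 56 + 0 = 96. ✓

2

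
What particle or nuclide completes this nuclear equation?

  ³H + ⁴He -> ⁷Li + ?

gamma ray

Conserve mass number: 3 + 4 = 7 + A, so A = 0.
Conserve atomic number: 1 + 2 = 3 + Z, so Z = 0.
A = 0 and Z = 0 is γ — a gamma ray.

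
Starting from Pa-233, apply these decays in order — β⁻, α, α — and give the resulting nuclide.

Ra-225

Start: (A, Z) = (233, 91).
After β⁻: (233, 92).
After α: (229, 90).
After α: (225, 88).
Z = 88 is radium.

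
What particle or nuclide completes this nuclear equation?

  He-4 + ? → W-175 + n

Conserve mass number: 4 + A = 175 + 1, so A = 172.
Conserve atomic number: 2 + Z = 74 + 0, so Z = 72.
Z = 72 is hafnium, so the species is Hf-172.

Hf-172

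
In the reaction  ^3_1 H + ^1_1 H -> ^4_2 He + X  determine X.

gamma ray

Conserve mass number: 3 + 1 = 4 + A, so A = 0.
Conserve atomic number: 1 + 1 = 2 + Z, so Z = 0.
A = 0 and Z = 0 is ^0_0 γ — a gamma ray.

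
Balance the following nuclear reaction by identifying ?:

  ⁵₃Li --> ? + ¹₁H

He-4

Conserve mass number: 5 = A + 1, so A = 4.
Conserve atomic number: 3 = Z + 1, so Z = 2.
A = 4 and Z = 2 is ⁴₂He — an alpha particle.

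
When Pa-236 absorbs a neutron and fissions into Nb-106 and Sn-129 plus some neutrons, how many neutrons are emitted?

2

Conserve mass number: 237 = 106 + 129 + k, so k = 237 − 235 = 2.
Check atomic number: 91 = 41 + 50 + 0 = 91. ✓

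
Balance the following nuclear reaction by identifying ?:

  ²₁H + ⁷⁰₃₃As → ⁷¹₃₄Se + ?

neutron

Conserve mass number: 2 + 70 = 71 + A, so A = 1.
Conserve atomic number: 1 + 33 = 34 + Z, so Z = 0.
A = 1 and Z = 0 is ¹₀n — a neutron.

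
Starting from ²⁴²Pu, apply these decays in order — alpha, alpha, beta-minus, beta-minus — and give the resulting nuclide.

U-234

Start: (A, Z) = (242, 94).
After α: (238, 92).
After α: (234, 90).
After β⁻: (234, 91).
After β⁻: (234, 92).
Z = 92 is uranium.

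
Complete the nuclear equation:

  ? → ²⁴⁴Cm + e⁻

Am-244

Conserve mass number: A = 244 + 0, so A = 244.
Conserve atomic number: Z = 96 − 1, so Z = 95.
Z = 95 is americium, so the species is ²⁴⁴Am.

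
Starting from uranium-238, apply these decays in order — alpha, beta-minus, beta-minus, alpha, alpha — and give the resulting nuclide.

Ra-226

Start: (A, Z) = (238, 92).
After α: (234, 90).
After β⁻: (234, 91).
After β⁻: (234, 92).
After α: (230, 90).
After α: (226, 88).
Z = 88 is radium.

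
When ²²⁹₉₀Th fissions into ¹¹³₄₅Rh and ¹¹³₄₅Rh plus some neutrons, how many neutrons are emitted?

3

Conserve mass number: 229 = 113 + 113 + k, so k = 229 − 226 = 3.
Check atomic number: 90 = 45 + 45 + 0 = 90. ✓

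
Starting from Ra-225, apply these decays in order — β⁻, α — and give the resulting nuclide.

Fr-221

Start: (A, Z) = (225, 88).
After β⁻: (225, 89).
After α: (221, 87).
Z = 87 is francium.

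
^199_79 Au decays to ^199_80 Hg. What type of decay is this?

ΔA = 199 − 199 = 0; ΔZ = 80 − 79 = +1.
A is unchanged and Z rises by 1 — a neutron has become a proton (β⁻ decay).

beta-minus decay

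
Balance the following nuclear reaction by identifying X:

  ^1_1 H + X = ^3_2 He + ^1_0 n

Conserve mass number: 1 + A = 3 + 1, so A = 3.
Conserve atomic number: 1 + Z = 2 + 0, so Z = 1.
A = 3 and Z = 1 is ^3_1 H — a triton.

triton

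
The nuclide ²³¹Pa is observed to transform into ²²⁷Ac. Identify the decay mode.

alpha decay

ΔA = 227 − 231 = -4; ΔZ = 89 − 91 = -2.
A drops by 4 and Z drops by 2 — the signature of alpha emission.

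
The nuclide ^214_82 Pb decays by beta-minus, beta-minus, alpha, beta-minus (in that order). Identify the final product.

Bi-210

Start: (A, Z) = (214, 82).
After β⁻: (214, 83).
After β⁻: (214, 84).
After α: (210, 82).
After β⁻: (210, 83).
Z = 83 is bismuth.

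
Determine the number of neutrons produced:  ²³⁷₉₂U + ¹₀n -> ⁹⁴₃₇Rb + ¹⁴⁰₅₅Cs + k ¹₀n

Conserve mass number: 238 = 94 + 140 + k, so k = 238 − 234 = 4.
Check atomic number: 92 = 37 + 55 + 0 = 92. ✓

4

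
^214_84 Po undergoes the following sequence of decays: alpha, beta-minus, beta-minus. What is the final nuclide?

Po-210

Start: (A, Z) = (214, 84).
After α: (210, 82).
After β⁻: (210, 83).
After β⁻: (210, 84).
Z = 84 is polonium.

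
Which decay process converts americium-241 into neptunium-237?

alpha decay

ΔA = 237 − 241 = -4; ΔZ = 93 − 95 = -2.
A drops by 4 and Z drops by 2 — the signature of alpha emission.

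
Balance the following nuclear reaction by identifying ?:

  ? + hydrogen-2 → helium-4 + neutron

Conserve mass number: A + 2 = 4 + 1, so A = 3.
Conserve atomic number: Z + 1 = 2 + 0, so Z = 1.
A = 3 and Z = 1 is hydrogen-3 — a triton.

triton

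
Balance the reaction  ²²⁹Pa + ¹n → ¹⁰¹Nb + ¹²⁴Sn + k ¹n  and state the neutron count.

5

Conserve mass number: 230 = 101 + 124 + k, so k = 230 − 225 = 5.
Check atomic number: 91 = 41 + 50 + 0 = 91. ✓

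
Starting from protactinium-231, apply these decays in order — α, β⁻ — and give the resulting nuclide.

Th-227

Start: (A, Z) = (231, 91).
After α: (227, 89).
After β⁻: (227, 90).
Z = 90 is thorium.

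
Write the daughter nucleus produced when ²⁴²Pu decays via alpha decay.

Alpha decay: mass number changes by -4, atomic number by -2.
A: 242 − 4 = 238; Z: 94 − 2 = 92.
Z = 92 is uranium, so the daughter is ²³⁸U.

U-238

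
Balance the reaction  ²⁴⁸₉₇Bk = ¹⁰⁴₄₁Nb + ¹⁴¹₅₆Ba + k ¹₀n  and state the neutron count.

3

Conserve mass number: 248 = 104 + 141 + k, so k = 248 − 245 = 3.
Check atomic number: 97 = 41 + 56 + 0 = 97. ✓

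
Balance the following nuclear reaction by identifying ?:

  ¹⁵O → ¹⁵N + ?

positron

Conserve mass number: 15 = 15 + A, so A = 0.
Conserve atomic number: 8 = 7 + Z, so Z = 1.
A = 0 and Z = 1 is e⁺ — a positron.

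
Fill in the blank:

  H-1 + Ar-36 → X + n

Conserve mass number: 1 + 36 = A + 1, so A = 36.
Conserve atomic number: 1 + 18 = Z + 0, so Z = 19.
Z = 19 is potassium, so the species is K-36.

K-36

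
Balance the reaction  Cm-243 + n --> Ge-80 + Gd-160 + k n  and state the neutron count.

Conserve mass number: 244 = 80 + 160 + k, so k = 244 − 240 = 4.
Check atomic number: 96 = 32 + 64 + 0 = 96. ✓

4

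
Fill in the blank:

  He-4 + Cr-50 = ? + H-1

Mn-53

Conserve mass number: 4 + 50 = A + 1, so A = 53.
Conserve atomic number: 2 + 24 = Z + 1, so Z = 25.
Z = 25 is manganese, so the species is Mn-53.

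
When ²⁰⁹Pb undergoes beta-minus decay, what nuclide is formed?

Bi-209

Beta-minus decay: mass number changes by +0, atomic number by +1.
A: 209 = 209; Z: 82 + 1 = 83.
Z = 83 is bismuth, so the daughter is ²⁰⁹Bi.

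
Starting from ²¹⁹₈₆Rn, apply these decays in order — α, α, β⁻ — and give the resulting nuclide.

Bi-211

Start: (A, Z) = (219, 86).
After α: (215, 84).
After α: (211, 82).
After β⁻: (211, 83).
Z = 83 is bismuth.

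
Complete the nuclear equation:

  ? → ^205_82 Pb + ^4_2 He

Po-209

Conserve mass number: A = 205 + 4, so A = 209.
Conserve atomic number: Z = 82 + 2, so Z = 84.
Z = 84 is polonium, so the species is ^209_84 Po.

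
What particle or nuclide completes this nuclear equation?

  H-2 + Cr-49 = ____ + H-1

Cr-50

Conserve mass number: 2 + 49 = A + 1, so A = 50.
Conserve atomic number: 1 + 24 = Z + 1, so Z = 24.
Z = 24 is chromium, so the species is Cr-50.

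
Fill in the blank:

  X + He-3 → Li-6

Conserve mass number: A + 3 = 6, so A = 3.
Conserve atomic number: Z + 2 = 3, so Z = 1.
A = 3 and Z = 1 is H-3 — a triton.

triton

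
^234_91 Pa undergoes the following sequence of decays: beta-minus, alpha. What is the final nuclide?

Th-230

Start: (A, Z) = (234, 91).
After β⁻: (234, 92).
After α: (230, 90).
Z = 90 is thorium.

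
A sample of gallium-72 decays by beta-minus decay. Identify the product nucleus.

Beta-minus decay: mass number changes by +0, atomic number by +1.
A: 72 = 72; Z: 31 + 1 = 32.
Z = 32 is germanium, so the daughter is germanium-72.

Ge-72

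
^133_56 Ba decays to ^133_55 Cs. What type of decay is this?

beta-plus decay or electron capture

ΔA = 133 − 133 = 0; ΔZ = 55 − 56 = -1.
A is unchanged and Z drops by 1 — a proton has become a neutron (β⁺ emission or electron capture).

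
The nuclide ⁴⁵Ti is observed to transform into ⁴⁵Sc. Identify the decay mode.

ΔA = 45 − 45 = 0; ΔZ = 21 − 22 = -1.
A is unchanged and Z drops by 1 — a proton has become a neutron (β⁺ emission or electron capture).

beta-plus decay or electron capture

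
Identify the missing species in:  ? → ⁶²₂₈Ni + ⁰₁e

Cu-62

Conserve mass number: A = 62 + 0, so A = 62.
Conserve atomic number: Z = 28 + 1, so Z = 29.
Z = 29 is copper, so the species is ⁶²₂₉Cu.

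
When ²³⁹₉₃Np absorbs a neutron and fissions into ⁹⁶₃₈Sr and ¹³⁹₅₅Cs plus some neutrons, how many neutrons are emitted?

5

Conserve mass number: 240 = 96 + 139 + k, so k = 240 − 235 = 5.
Check atomic number: 93 = 38 + 55 + 0 = 93. ✓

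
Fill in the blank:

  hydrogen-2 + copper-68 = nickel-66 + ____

Conserve mass number: 2 + 68 = 66 + A, so A = 4.
Conserve atomic number: 1 + 29 = 28 + Z, so Z = 2.
A = 4 and Z = 2 is helium-4 — an alpha particle.

alpha particle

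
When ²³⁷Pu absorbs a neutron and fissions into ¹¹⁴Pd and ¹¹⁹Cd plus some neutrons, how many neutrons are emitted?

Conserve mass number: 238 = 114 + 119 + k, so k = 238 − 233 = 5.
Check atomic number: 94 = 46 + 48 + 0 = 94. ✓

5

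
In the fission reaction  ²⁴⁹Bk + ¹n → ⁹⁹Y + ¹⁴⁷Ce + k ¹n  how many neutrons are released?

4

Conserve mass number: 250 = 99 + 147 + k, so k = 250 − 246 = 4.
Check atomic number: 97 = 39 + 58 + 0 = 97. ✓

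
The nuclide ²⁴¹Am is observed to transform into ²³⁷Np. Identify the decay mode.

ΔA = 237 − 241 = -4; ΔZ = 93 − 95 = -2.
A drops by 4 and Z drops by 2 — the signature of alpha emission.

alpha decay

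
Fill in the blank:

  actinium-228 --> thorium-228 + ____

Conserve mass number: 228 = 228 + A, so A = 0.
Conserve atomic number: 89 = 90 + Z, so Z = -1.
A = 0 and Z = -1 is e⁻ — a beta-minus particle.

beta-minus particle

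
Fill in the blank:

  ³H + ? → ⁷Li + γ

alpha particle

Conserve mass number: 3 + A = 7 + 0, so A = 4.
Conserve atomic number: 1 + Z = 3 + 0, so Z = 2.
A = 4 and Z = 2 is ⁴He — an alpha particle.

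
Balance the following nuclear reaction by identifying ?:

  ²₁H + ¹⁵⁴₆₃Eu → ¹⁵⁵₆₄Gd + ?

Conserve mass number: 2 + 154 = 155 + A, so A = 1.
Conserve atomic number: 1 + 63 = 64 + Z, so Z = 0.
A = 1 and Z = 0 is ¹₀n — a neutron.

neutron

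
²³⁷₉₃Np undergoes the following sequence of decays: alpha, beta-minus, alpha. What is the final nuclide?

Th-229

Start: (A, Z) = (237, 93).
After α: (233, 91).
After β⁻: (233, 92).
After α: (229, 90).
Z = 90 is thorium.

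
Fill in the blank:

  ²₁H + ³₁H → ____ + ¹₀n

Conserve mass number: 2 + 3 = A + 1, so A = 4.
Conserve atomic number: 1 + 1 = Z + 0, so Z = 2.
A = 4 and Z = 2 is ⁴₂He — an alpha particle.

He-4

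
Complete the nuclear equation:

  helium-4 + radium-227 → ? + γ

Conserve mass number: 4 + 227 = A + 0, so A = 231.
Conserve atomic number: 2 + 88 = Z + 0, so Z = 90.
Z = 90 is thorium, so the species is thorium-231.

Th-231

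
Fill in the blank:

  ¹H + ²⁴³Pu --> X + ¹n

Am-243

Conserve mass number: 1 + 243 = A + 1, so A = 243.
Conserve atomic number: 1 + 94 = Z + 0, so Z = 95.
Z = 95 is americium, so the species is ²⁴³Am.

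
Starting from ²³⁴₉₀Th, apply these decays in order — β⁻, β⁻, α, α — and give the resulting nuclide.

Start: (A, Z) = (234, 90).
After β⁻: (234, 91).
After β⁻: (234, 92).
After α: (230, 90).
After α: (226, 88).
Z = 88 is radium.

Ra-226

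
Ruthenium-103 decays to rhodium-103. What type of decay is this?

beta-minus decay

ΔA = 103 − 103 = 0; ΔZ = 45 − 44 = +1.
A is unchanged and Z rises by 1 — a neutron has become a proton (β⁻ decay).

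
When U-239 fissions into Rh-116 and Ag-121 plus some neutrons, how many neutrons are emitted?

2

Conserve mass number: 239 = 116 + 121 + k, so k = 239 − 237 = 2.
Check atomic number: 92 = 45 + 47 + 0 = 92. ✓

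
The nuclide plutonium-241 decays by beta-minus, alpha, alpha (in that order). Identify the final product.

Start: (A, Z) = (241, 94).
After β⁻: (241, 95).
After α: (237, 93).
After α: (233, 91).
Z = 91 is protactinium.

Pa-233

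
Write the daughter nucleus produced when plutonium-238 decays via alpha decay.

Alpha decay: mass number changes by -4, atomic number by -2.
A: 238 − 4 = 234; Z: 94 − 2 = 92.
Z = 92 is uranium, so the daughter is uranium-234.

U-234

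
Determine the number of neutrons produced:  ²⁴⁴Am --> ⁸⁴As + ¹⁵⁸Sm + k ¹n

2

Conserve mass number: 244 = 84 + 158 + k, so k = 244 − 242 = 2.
Check atomic number: 95 = 33 + 62 + 0 = 95. ✓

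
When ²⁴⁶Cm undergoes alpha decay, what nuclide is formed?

Alpha decay: mass number changes by -4, atomic number by -2.
A: 246 − 4 = 242; Z: 96 − 2 = 94.
Z = 94 is plutonium, so the daughter is ²⁴²Pu.

Pu-242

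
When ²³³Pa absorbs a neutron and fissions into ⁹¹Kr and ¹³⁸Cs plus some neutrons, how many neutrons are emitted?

5

Conserve mass number: 234 = 91 + 138 + k, so k = 234 − 229 = 5.
Check atomic number: 91 = 36 + 55 + 0 = 91. ✓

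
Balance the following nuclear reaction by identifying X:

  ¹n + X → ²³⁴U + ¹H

Conserve mass number: 1 + A = 234 + 1, so A = 234.
Conserve atomic number: 0 + Z = 92 + 1, so Z = 93.
Z = 93 is neptunium, so the species is ²³⁴Np.

Np-234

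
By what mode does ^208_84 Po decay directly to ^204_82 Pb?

alpha decay

ΔA = 204 − 208 = -4; ΔZ = 82 − 84 = -2.
A drops by 4 and Z drops by 2 — the signature of alpha emission.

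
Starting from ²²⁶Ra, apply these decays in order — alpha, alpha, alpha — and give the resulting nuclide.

Pb-214

Start: (A, Z) = (226, 88).
After α: (222, 86).
After α: (218, 84).
After α: (214, 82).
Z = 82 is lead.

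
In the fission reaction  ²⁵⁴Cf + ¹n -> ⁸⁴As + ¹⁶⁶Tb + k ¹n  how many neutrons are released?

Conserve mass number: 255 = 84 + 166 + k, so k = 255 − 250 = 5.
Check atomic number: 98 = 33 + 65 + 0 = 98. ✓

5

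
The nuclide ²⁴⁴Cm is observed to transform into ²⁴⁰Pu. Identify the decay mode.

ΔA = 240 − 244 = -4; ΔZ = 94 − 96 = -2.
A drops by 4 and Z drops by 2 — the signature of alpha emission.

alpha decay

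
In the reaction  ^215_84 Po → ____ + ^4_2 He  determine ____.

Conserve mass number: 215 = A + 4, so A = 211.
Conserve atomic number: 84 = Z + 2, so Z = 82.
Z = 82 is lead, so the species is ^211_82 Pb.

Pb-211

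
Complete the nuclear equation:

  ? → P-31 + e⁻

Si-31

Conserve mass number: A = 31 + 0, so A = 31.
Conserve atomic number: Z = 15 − 1, so Z = 14.
Z = 14 is silicon, so the species is Si-31.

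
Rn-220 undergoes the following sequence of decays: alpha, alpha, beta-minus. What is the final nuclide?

Start: (A, Z) = (220, 86).
After α: (216, 84).
After α: (212, 82).
After β⁻: (212, 83).
Z = 83 is bismuth.

Bi-212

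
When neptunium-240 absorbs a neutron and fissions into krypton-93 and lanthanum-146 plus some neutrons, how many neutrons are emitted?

Conserve mass number: 241 = 93 + 146 + k, so k = 241 − 239 = 2.
Check atomic number: 93 = 36 + 57 + 0 = 93. ✓

2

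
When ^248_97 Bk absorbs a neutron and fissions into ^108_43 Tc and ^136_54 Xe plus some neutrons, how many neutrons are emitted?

Conserve mass number: 249 = 108 + 136 + k, so k = 249 − 244 = 5.
Check atomic number: 97 = 43 + 54 + 0 = 97. ✓

5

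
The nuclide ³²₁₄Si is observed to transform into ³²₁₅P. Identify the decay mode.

beta-minus decay

ΔA = 32 − 32 = 0; ΔZ = 15 − 14 = +1.
A is unchanged and Z rises by 1 — a neutron has become a proton (β⁻ decay).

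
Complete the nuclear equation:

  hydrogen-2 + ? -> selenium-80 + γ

Conserve mass number: 2 + A = 80 + 0, so A = 78.
Conserve atomic number: 1 + Z = 34 + 0, so Z = 33.
Z = 33 is arsenic, so the species is arsenic-78.

As-78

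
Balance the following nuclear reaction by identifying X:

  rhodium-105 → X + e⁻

Conserve mass number: 105 = A + 0, so A = 105.
Conserve atomic number: 45 = Z − 1, so Z = 46.
Z = 46 is palladium, so the species is palladium-105.

Pd-105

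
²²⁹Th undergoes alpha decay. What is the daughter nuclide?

Ra-225

Alpha decay: mass number changes by -4, atomic number by -2.
A: 229 − 4 = 225; Z: 90 − 2 = 88.
Z = 88 is radium, so the daughter is ²²⁵Ra.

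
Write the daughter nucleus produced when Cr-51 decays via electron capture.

V-51

Electron capture: mass number changes by +0, atomic number by -1.
A: 51 = 51; Z: 24 − 1 = 23.
Z = 23 is vanadium, so the daughter is V-51.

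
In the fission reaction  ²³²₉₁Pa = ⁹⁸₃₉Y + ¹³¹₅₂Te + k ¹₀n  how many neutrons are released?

3

Conserve mass number: 232 = 98 + 131 + k, so k = 232 − 229 = 3.
Check atomic number: 91 = 39 + 52 + 0 = 91. ✓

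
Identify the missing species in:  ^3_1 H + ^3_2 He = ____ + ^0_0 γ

Li-6

Conserve mass number: 3 + 3 = A + 0, so A = 6.
Conserve atomic number: 1 + 2 = Z + 0, so Z = 3.
Z = 3 is lithium, so the species is ^6_3 Li.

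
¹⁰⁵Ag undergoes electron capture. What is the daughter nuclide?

Pd-105

Electron capture: mass number changes by +0, atomic number by -1.
A: 105 = 105; Z: 47 − 1 = 46.
Z = 46 is palladium, so the daughter is ¹⁰⁵Pd.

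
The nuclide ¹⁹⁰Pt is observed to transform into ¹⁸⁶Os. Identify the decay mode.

alpha decay

ΔA = 186 − 190 = -4; ΔZ = 76 − 78 = -2.
A drops by 4 and Z drops by 2 — the signature of alpha emission.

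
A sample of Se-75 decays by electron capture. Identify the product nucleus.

Electron capture: mass number changes by +0, atomic number by -1.
A: 75 = 75; Z: 34 − 1 = 33.
Z = 33 is arsenic, so the daughter is As-75.

As-75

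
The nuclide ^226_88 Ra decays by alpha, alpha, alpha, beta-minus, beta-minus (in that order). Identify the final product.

Po-214

Start: (A, Z) = (226, 88).
After α: (222, 86).
After α: (218, 84).
After α: (214, 82).
After β⁻: (214, 83).
After β⁻: (214, 84).
Z = 84 is polonium.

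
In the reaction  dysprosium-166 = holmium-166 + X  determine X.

Conserve mass number: 166 = 166 + A, so A = 0.
Conserve atomic number: 66 = 67 + Z, so Z = -1.
A = 0 and Z = -1 is e⁻ — a beta-minus particle.

beta-minus particle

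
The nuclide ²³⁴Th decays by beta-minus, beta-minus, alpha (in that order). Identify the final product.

Th-230

Start: (A, Z) = (234, 90).
After β⁻: (234, 91).
After β⁻: (234, 92).
After α: (230, 90).
Z = 90 is thorium.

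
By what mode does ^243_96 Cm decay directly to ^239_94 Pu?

alpha decay

ΔA = 239 − 243 = -4; ΔZ = 94 − 96 = -2.
A drops by 4 and Z drops by 2 — the signature of alpha emission.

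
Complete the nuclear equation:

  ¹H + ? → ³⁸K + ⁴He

Conserve mass number: 1 + A = 38 + 4, so A = 41.
Conserve atomic number: 1 + Z = 19 + 2, so Z = 20.
Z = 20 is calcium, so the species is ⁴¹Ca.

Ca-41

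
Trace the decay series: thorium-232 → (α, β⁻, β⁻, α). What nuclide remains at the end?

Start: (A, Z) = (232, 90).
After α: (228, 88).
After β⁻: (228, 89).
After β⁻: (228, 90).
After α: (224, 88).
Z = 88 is radium.

Ra-224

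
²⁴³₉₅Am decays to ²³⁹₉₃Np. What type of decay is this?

ΔA = 239 − 243 = -4; ΔZ = 93 − 95 = -2.
A drops by 4 and Z drops by 2 — the signature of alpha emission.

alpha decay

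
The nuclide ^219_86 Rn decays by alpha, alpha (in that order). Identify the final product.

Pb-211

Start: (A, Z) = (219, 86).
After α: (215, 84).
After α: (211, 82).
Z = 82 is lead.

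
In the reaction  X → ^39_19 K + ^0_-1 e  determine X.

Conserve mass number: A = 39 + 0, so A = 39.
Conserve atomic number: Z = 19 − 1, so Z = 18.
Z = 18 is argon, so the species is ^39_18 Ar.

Ar-39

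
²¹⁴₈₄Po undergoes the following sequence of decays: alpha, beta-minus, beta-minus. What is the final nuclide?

Start: (A, Z) = (214, 84).
After α: (210, 82).
After β⁻: (210, 83).
After β⁻: (210, 84).
Z = 84 is polonium.

Po-210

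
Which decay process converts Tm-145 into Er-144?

ΔA = 144 − 145 = -1; ΔZ = 68 − 69 = -1.
A drops by 1 and Z drops by 1 — a proton was emitted.

proton emission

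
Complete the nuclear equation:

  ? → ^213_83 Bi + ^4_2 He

Conserve mass number: A = 213 + 4, so A = 217.
Conserve atomic number: Z = 83 + 2, so Z = 85.
Z = 85 is astatine, so the species is ^217_85 At.

At-217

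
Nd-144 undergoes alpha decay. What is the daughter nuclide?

Alpha decay: mass number changes by -4, atomic number by -2.
A: 144 − 4 = 140; Z: 60 − 2 = 58.
Z = 58 is cerium, so the daughter is Ce-140.

Ce-140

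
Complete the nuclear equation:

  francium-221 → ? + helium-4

Conserve mass number: 221 = A + 4, so A = 217.
Conserve atomic number: 87 = Z + 2, so Z = 85.
Z = 85 is astatine, so the species is astatine-217.

At-217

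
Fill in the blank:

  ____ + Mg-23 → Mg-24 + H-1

deuteron

Conserve mass number: A + 23 = 24 + 1, so A = 2.
Conserve atomic number: Z + 12 = 12 + 1, so Z = 1.
A = 2 and Z = 1 is H-2 — a deuteron.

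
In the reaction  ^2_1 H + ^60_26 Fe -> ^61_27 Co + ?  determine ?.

neutron

Conserve mass number: 2 + 60 = 61 + A, so A = 1.
Conserve atomic number: 1 + 26 = 27 + Z, so Z = 0.
A = 1 and Z = 0 is ^1_0 n — a neutron.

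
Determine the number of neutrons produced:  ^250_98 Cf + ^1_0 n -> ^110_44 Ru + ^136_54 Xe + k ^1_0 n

5

Conserve mass number: 251 = 110 + 136 + k, so k = 251 − 246 = 5.
Check atomic number: 98 = 44 + 54 + 0 = 98. ✓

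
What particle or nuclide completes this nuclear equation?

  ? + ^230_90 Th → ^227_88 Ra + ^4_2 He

Conserve mass number: A + 230 = 227 + 4, so A = 1.
Conserve atomic number: Z + 90 = 88 + 2, so Z = 0.
A = 1 and Z = 0 is ^1_0 n — a neutron.

neutron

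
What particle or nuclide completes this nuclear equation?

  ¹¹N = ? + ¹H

C-10

Conserve mass number: 11 = A + 1, so A = 10.
Conserve atomic number: 7 = Z + 1, so Z = 6.
Z = 6 is carbon, so the species is ¹⁰C.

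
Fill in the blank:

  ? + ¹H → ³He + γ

Conserve mass number: A + 1 = 3 + 0, so A = 2.
Conserve atomic number: Z + 1 = 2 + 0, so Z = 1.
A = 2 and Z = 1 is ²H — a deuteron.

deuteron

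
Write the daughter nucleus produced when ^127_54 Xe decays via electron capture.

Electron capture: mass number changes by +0, atomic number by -1.
A: 127 = 127; Z: 54 − 1 = 53.
Z = 53 is iodine, so the daughter is ^127_53 I.

I-127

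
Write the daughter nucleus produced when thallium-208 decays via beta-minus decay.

Pb-208

Beta-minus decay: mass number changes by +0, atomic number by +1.
A: 208 = 208; Z: 81 + 1 = 82.
Z = 82 is lead, so the daughter is lead-208.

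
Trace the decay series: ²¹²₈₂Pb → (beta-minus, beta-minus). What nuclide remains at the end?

Start: (A, Z) = (212, 82).
After β⁻: (212, 83).
After β⁻: (212, 84).
Z = 84 is polonium.

Po-212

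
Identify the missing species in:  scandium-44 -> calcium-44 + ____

Conserve mass number: 44 = 44 + A, so A = 0.
Conserve atomic number: 21 = 20 + Z, so Z = 1.
A = 0 and Z = 1 is e⁺ — a positron.

positron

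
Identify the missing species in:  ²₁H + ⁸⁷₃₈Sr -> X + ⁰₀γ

Conserve mass number: 2 + 87 = A + 0, so A = 89.
Conserve atomic number: 1 + 38 = Z + 0, so Z = 39.
Z = 39 is yttrium, so the species is ⁸⁹₃₉Y.

Y-89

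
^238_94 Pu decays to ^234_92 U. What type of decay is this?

ΔA = 234 − 238 = -4; ΔZ = 92 − 94 = -2.
A drops by 4 and Z drops by 2 — the signature of alpha emission.

alpha decay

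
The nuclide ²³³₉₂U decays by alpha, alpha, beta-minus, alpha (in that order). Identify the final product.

Fr-221

Start: (A, Z) = (233, 92).
After α: (229, 90).
After α: (225, 88).
After β⁻: (225, 89).
After α: (221, 87).
Z = 87 is francium.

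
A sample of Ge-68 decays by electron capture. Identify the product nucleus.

Electron capture: mass number changes by +0, atomic number by -1.
A: 68 = 68; Z: 32 − 1 = 31.
Z = 31 is gallium, so the daughter is Ga-68.

Ga-68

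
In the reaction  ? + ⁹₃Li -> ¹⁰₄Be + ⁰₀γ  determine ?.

Conserve mass number: A + 9 = 10 + 0, so A = 1.
Conserve atomic number: Z + 3 = 4 + 0, so Z = 1.
A = 1 and Z = 1 is ¹₁H — a proton.

proton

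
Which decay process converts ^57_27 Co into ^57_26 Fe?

beta-plus decay or electron capture

ΔA = 57 − 57 = 0; ΔZ = 26 − 27 = -1.
A is unchanged and Z drops by 1 — a proton has become a neutron (β⁺ emission or electron capture).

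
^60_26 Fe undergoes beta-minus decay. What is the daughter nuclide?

Beta-minus decay: mass number changes by +0, atomic number by +1.
A: 60 = 60; Z: 26 + 1 = 27.
Z = 27 is cobalt, so the daughter is ^60_27 Co.

Co-60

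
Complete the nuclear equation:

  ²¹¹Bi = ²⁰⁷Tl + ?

alpha particle

Conserve mass number: 211 = 207 + A, so A = 4.
Conserve atomic number: 83 = 81 + Z, so Z = 2.
A = 4 and Z = 2 is ⁴He — an alpha particle.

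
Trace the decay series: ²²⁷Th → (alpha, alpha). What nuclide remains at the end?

Rn-219

Start: (A, Z) = (227, 90).
After α: (223, 88).
After α: (219, 86).
Z = 86 is radon.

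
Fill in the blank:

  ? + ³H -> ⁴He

proton

Conserve mass number: A + 3 = 4, so A = 1.
Conserve atomic number: Z + 1 = 2, so Z = 1.
A = 1 and Z = 1 is ¹H — a proton.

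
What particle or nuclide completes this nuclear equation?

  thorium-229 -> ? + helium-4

Conserve mass number: 229 = A + 4, so A = 225.
Conserve atomic number: 90 = Z + 2, so Z = 88.
Z = 88 is radium, so the species is radium-225.

Ra-225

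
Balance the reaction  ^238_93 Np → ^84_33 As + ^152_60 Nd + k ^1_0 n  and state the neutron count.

2

Conserve mass number: 238 = 84 + 152 + k, so k = 238 − 236 = 2.
Check atomic number: 93 = 33 + 60 + 0 = 93. ✓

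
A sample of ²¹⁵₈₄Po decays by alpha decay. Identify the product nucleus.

Pb-211

Alpha decay: mass number changes by -4, atomic number by -2.
A: 215 − 4 = 211; Z: 84 − 2 = 82.
Z = 82 is lead, so the daughter is ²¹¹₈₂Pb.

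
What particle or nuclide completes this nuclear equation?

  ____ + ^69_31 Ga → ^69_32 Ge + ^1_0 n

Conserve mass number: A + 69 = 69 + 1, so A = 1.
Conserve atomic number: Z + 31 = 32 + 0, so Z = 1.
A = 1 and Z = 1 is ^1_1 H — a proton.

proton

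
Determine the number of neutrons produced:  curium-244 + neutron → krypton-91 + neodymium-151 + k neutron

3

Conserve mass number: 245 = 91 + 151 + k, so k = 245 − 242 = 3.
Check atomic number: 96 = 36 + 60 + 0 = 96. ✓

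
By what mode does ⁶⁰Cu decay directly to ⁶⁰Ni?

ΔA = 60 − 60 = 0; ΔZ = 28 − 29 = -1.
A is unchanged and Z drops by 1 — a proton has become a neutron (β⁺ emission or electron capture).

beta-plus decay or electron capture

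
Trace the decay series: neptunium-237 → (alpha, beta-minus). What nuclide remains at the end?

Start: (A, Z) = (237, 93).
After α: (233, 91).
After β⁻: (233, 92).
Z = 92 is uranium.

U-233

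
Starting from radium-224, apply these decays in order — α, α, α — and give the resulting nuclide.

Pb-212

Start: (A, Z) = (224, 88).
After α: (220, 86).
After α: (216, 84).
After α: (212, 82).
Z = 82 is lead.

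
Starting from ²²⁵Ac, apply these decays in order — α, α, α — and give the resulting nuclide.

Bi-213

Start: (A, Z) = (225, 89).
After α: (221, 87).
After α: (217, 85).
After α: (213, 83).
Z = 83 is bismuth.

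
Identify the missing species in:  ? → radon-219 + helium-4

Ra-223

Conserve mass number: A = 219 + 4, so A = 223.
Conserve atomic number: Z = 86 + 2, so Z = 88.
Z = 88 is radium, so the species is radium-223.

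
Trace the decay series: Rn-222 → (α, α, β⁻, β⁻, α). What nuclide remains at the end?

Start: (A, Z) = (222, 86).
After α: (218, 84).
After α: (214, 82).
After β⁻: (214, 83).
After β⁻: (214, 84).
After α: (210, 82).
Z = 82 is lead.

Pb-210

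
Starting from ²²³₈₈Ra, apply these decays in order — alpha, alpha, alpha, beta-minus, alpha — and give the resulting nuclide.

Start: (A, Z) = (223, 88).
After α: (219, 86).
After α: (215, 84).
After α: (211, 82).
After β⁻: (211, 83).
After α: (207, 81).
Z = 81 is thallium.

Tl-207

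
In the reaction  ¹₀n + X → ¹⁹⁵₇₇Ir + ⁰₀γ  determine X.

Ir-194

Conserve mass number: 1 + A = 195 + 0, so A = 194.
Conserve atomic number: 0 + Z = 77 + 0, so Z = 77.
Z = 77 is iridium, so the species is ¹⁹⁴₇₇Ir.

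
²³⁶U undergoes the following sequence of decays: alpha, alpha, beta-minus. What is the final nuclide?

Ac-228

Start: (A, Z) = (236, 92).
After α: (232, 90).
After α: (228, 88).
After β⁻: (228, 89).
Z = 89 is actinium.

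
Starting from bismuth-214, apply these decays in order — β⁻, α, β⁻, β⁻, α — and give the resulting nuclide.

Start: (A, Z) = (214, 83).
After β⁻: (214, 84).
After α: (210, 82).
After β⁻: (210, 83).
After β⁻: (210, 84).
After α: (206, 82).
Z = 82 is lead.

Pb-206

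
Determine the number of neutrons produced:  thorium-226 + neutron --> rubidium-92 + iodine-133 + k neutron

2

Conserve mass number: 227 = 92 + 133 + k, so k = 227 − 225 = 2.
Check atomic number: 90 = 37 + 53 + 0 = 90. ✓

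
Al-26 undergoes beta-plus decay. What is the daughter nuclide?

Mg-26

Beta-plus decay: mass number changes by +0, atomic number by -1.
A: 26 = 26; Z: 13 − 1 = 12.
Z = 12 is magnesium, so the daughter is Mg-26.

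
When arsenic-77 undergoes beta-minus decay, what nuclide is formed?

Se-77

Beta-minus decay: mass number changes by +0, atomic number by +1.
A: 77 = 77; Z: 33 + 1 = 34.
Z = 34 is selenium, so the daughter is selenium-77.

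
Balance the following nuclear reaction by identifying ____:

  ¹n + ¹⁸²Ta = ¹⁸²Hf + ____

proton

Conserve mass number: 1 + 182 = 182 + A, so A = 1.
Conserve atomic number: 0 + 73 = 72 + Z, so Z = 1.
A = 1 and Z = 1 is ¹H — a proton.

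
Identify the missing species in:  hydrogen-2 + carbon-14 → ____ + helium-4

B-12

Conserve mass number: 2 + 14 = A + 4, so A = 12.
Conserve atomic number: 1 + 6 = Z + 2, so Z = 5.
Z = 5 is boron, so the species is boron-12.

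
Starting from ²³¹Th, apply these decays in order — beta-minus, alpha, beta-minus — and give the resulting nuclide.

Th-227

Start: (A, Z) = (231, 90).
After β⁻: (231, 91).
After α: (227, 89).
After β⁻: (227, 90).
Z = 90 is thorium.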